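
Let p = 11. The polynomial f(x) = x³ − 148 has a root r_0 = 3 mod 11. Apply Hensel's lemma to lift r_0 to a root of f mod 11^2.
r_1 = 3 (mod 121)

Hensel: r_{i+1} = r_i − f(r_i)/f′(r_i) mod 11^{i+2}, where f′(x) = 3x². Iterate:
  r_0 = 3 (mod 11)
  r_1 = 3 (mod 121)
Final: r = 3 with f(r) ≡ 0 mod 11^2.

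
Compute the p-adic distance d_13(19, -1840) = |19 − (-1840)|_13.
d_13(19, -1840) = 1/169

Step 1 — x − y = 19 − (-1840) = 1859. Step 2 — v_13(1859) = 2 (factor: 1859 = (13^2 · 11); the sign does not affect v_p). Step 3 — |x − y|_13 = 13^{-2} = 1/169.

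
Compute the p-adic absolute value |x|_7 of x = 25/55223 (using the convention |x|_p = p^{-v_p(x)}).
|25/55223|_7 = 2401

Step 1 — compute v_7(x) by factoring powers of 7 out of the numerator and denominator: v_7(25/55223) = -4. Step 2 — apply |x|_p = p^{-v_p(x)} = 7^{4} = 2401.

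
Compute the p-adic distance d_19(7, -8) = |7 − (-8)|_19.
d_19(7, -8) = 1

Step 1 — x − y = 7 − (-8) = 15. Step 2 — v_19(15) = 0 (factor: 15 = (19^0 · 15); the sign does not affect v_p). Step 3 — |x − y|_19 = 19^{0} = 1.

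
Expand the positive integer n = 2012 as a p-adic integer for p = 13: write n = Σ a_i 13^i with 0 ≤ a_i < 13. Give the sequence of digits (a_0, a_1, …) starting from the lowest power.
(a_0, a_1, …) = (10, 11, 11)

Repeated division by 13 gives the digits low-to-high: 2012 = 10 + 11·13^1 + 11·13^2. Digit sequence: (10, 11, 11).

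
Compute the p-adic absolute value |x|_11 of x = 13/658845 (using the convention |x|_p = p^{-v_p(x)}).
|13/658845|_11 = 14641

Step 1 — compute v_11(x) by factoring powers of 11 out of the numerator and denominator: v_11(13/658845) = -4. Step 2 — apply |x|_p = p^{-v_p(x)} = 11^{4} = 14641.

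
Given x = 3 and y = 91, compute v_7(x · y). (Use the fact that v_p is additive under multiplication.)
v_7(273) = 1

v_p(x) = 0 (factor: 3 = 7^0 · 3); v_p(y) = 1 (factor: 91 = 7^1 · 13). Additivity: v_p(xy) = v_p(x) + v_p(y) = 0 + 1 = 1. (Direct check: xy = 273 = 7^1 · (39).)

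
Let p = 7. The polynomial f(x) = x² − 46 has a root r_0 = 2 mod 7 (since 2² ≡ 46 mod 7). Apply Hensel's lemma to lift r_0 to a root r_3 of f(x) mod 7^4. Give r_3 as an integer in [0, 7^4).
r_3 = 2193 (mod 2401)

Hensel's recurrence: r_{i+1} = r_i − f(r_i)·(f′(r_i))^{-1} mod 7^{i+2}, with f′(x) = 2x. Iterate:
  r_0 = 2 (mod 7)
  r_1 = 37 (mod 49)
  r_2 = 135 (mod 343)
  r_3 = 2193 (mod 2401)
Final: r_3 = 2193, and one checks f(r_3) ≡ 0 mod 7^4.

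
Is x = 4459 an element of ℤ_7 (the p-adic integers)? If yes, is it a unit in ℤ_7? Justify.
x ∈ ℤ_7 but not a unit; v_7(x) = 3 > 0

ℤ_7 = {x ∈ ℚ_7 : v_7(x) ≥ 0} and ℤ_7^× = {x ∈ ℤ_7 : v_7(x) = 0}. Here v_7(4459) = v_7(num) − v_7(den) = 3; compare against these criteria.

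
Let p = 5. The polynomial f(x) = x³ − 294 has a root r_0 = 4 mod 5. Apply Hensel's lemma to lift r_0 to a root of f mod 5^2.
r_1 = 14 (mod 25)

Hensel: r_{i+1} = r_i − f(r_i)/f′(r_i) mod 5^{i+2}, where f′(x) = 3x². Iterate:
  r_0 = 4 (mod 5)
  r_1 = 14 (mod 25)
Final: r = 14 with f(r) ≡ 0 mod 5^2.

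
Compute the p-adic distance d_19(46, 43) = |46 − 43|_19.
d_19(46, 43) = 1

Step 1 — x − y = 46 − 43 = 3. Step 2 — v_19(3) = 0 (factor: 3 = (19^0 · 3); the sign does not affect v_p). Step 3 — |x − y|_19 = 19^{0} = 1.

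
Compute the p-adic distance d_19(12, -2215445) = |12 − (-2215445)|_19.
d_19(12, -2215445) = 1/130321

Step 1 — x − y = 12 − (-2215445) = 2215457. Step 2 — v_19(2215457) = 4 (factor: 2215457 = (19^4 · 17); the sign does not affect v_p). Step 3 — |x − y|_19 = 19^{-4} = 1/130321.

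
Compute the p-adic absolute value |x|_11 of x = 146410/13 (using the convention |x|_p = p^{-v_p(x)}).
|146410/13|_11 = 1/14641

Step 1 — compute v_11(x) by factoring powers of 11 out of the numerator and denominator: v_11(146410/13) = 4. Step 2 — apply |x|_p = p^{-v_p(x)} = 11^{-4} = 1/14641.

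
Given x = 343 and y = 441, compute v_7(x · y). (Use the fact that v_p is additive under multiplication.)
v_7(151263) = 5

v_p(x) = 3 (factor: 343 = 7^3 · 1); v_p(y) = 2 (factor: 441 = 7^2 · 9). Additivity: v_p(xy) = v_p(x) + v_p(y) = 3 + 2 = 5. (Direct check: xy = 151263 = 7^5 · (9).)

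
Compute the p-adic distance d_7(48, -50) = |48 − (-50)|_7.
d_7(48, -50) = 1/49

Step 1 — x − y = 48 − (-50) = 98. Step 2 — v_7(98) = 2 (factor: 98 = (7^2 · 2); the sign does not affect v_p). Step 3 — |x − y|_7 = 7^{-2} = 1/49.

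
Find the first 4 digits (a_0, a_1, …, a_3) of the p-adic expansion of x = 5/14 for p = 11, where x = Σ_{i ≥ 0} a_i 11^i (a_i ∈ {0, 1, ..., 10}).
(a_0, …, a_3) = (9, 0, 7, 8)

v_11(5/14) = 0 (numerator and denominator both coprime to 11), so x ∈ ℤ_11^×. Compute digits iteratively via a_i = x_i mod 11, x_{i+1} = (x_i − a_i)/11, with x_0 = x:
  x_0 = 5/14;  a_0 = 9;  x_1 = (x_0 − 9)/11 = -11/14
  x_1 = -11/14;  a_1 = 0;  x_2 = (x_1 − 0)/11 = -1/14
  x_2 = -1/14;  a_2 = 7;  x_3 = (x_2 − 7)/11 = -9/14
  x_3 = -9/14;  a_3 = 8;  x_4 = (x_3 − 8)/11 = -11/14
Digits: (9, 0, 7, 8).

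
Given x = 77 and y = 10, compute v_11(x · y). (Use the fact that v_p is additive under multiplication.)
v_11(770) = 1

v_p(x) = 1 (factor: 77 = 11^1 · 7); v_p(y) = 0 (factor: 10 = 11^0 · 10). Additivity: v_p(xy) = v_p(x) + v_p(y) = 1 + 0 = 1. (Direct check: xy = 770 = 11^1 · (70).)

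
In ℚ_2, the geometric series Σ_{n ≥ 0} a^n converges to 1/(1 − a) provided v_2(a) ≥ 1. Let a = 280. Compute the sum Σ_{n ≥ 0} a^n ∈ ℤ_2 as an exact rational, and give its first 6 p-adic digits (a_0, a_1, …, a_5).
Σ a^n = 1/(1 − a) = -1/279;  first 6 digits = (1, 0, 0, 1, 1, 0)

v_2(a) = 3 ≥ 1, so the series converges in ℤ_2 to 1/(1 − a) = 1/(1 − 280) = -1/279. Expand this rational in ℤ_2: compute digits iteratively via d_i = x_i mod 2, x_{i+1} = (x_i − d_i)/2. The first 6 digits are (1, 0, 0, 1, 1, 0).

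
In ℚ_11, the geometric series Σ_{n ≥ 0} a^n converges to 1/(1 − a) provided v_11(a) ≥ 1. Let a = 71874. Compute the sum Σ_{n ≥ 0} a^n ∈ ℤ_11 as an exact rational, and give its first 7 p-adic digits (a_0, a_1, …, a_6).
Σ a^n = 1/(1 − a) = -1/71873;  first 7 digits = (1, 0, 0, 10, 4, 0, 1)

v_11(a) = 3 ≥ 1, so the series converges in ℤ_11 to 1/(1 − a) = 1/(1 − 71874) = -1/71873. Expand this rational in ℤ_11: compute digits iteratively via d_i = x_i mod 11, x_{i+1} = (x_i − d_i)/11. The first 7 digits are (1, 0, 0, 10, 4, 0, 1).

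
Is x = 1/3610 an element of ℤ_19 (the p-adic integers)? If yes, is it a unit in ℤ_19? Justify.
x ∉ ℤ_19 (v_19(x) = -2 < 0)

ℤ_19 = {x ∈ ℚ_19 : v_19(x) ≥ 0} and ℤ_19^× = {x ∈ ℤ_19 : v_19(x) = 0}. Here v_19(1/3610) = v_19(num) − v_19(den) = -2; compare against these criteria.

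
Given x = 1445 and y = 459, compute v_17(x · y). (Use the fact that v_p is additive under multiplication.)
v_17(663255) = 3

v_p(x) = 2 (factor: 1445 = 17^2 · 5); v_p(y) = 1 (factor: 459 = 17^1 · 27). Additivity: v_p(xy) = v_p(x) + v_p(y) = 2 + 1 = 3. (Direct check: xy = 663255 = 17^3 · (135).)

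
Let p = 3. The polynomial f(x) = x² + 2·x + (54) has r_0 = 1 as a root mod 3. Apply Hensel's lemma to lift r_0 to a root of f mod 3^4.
r_3 = 25 (mod 81)

Hensel: r_{i+1} = r_i − f(r_i)·(f′(r_i))^{-1} mod 3^{i+2}, f′(x) = 2x + 2. Iterate:
  r_0 = 1 (mod 3)
  r_1 = 7 (mod 9)
  r_2 = 25 (mod 27)
  r_3 = 25 (mod 81)
Final: r = 25 satisfies f(r) ≡ 0 mod 3^4.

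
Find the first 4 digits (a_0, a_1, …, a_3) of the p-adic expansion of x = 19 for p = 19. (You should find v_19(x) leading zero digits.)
(a_0, …, a_3) = (0, 1, 0, 0)

v_19(19) = 1, so a_0 = ... = a_0 = 0. Factor out: x = 19^1 · u with u = 1 a unit in ℤ_19. Expand u iteratively via a_{v+i} = u_i mod 19, u_{i+1} = (u_i − a_{v+i})/19:
  u_0 = 1;  a_1 = 1;  u_1 = (u_0 − 1)/19 = 0
  u_1 = 0;  a_2 = 0;  u_2 = (u_1 − 0)/19 = 0
  u_2 = 0;  a_3 = 0;  u_3 = (u_2 − 0)/19 = 0
Digits: (0, 1, 0, 0).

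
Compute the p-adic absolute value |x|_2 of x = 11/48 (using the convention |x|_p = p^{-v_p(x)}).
|11/48|_2 = 16

Step 1 — compute v_2(x) by factoring powers of 2 out of the numerator and denominator: v_2(11/48) = -4. Step 2 — apply |x|_p = p^{-v_p(x)} = 2^{4} = 16.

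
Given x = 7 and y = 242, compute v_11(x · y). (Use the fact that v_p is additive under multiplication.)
v_11(1694) = 2

v_p(x) = 0 (factor: 7 = 11^0 · 7); v_p(y) = 2 (factor: 242 = 11^2 · 2). Additivity: v_p(xy) = v_p(x) + v_p(y) = 0 + 2 = 2. (Direct check: xy = 1694 = 11^2 · (14).)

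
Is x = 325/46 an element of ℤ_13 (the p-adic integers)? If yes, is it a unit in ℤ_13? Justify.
x ∈ ℤ_13 but not a unit; v_13(x) = 1 > 0

ℤ_13 = {x ∈ ℚ_13 : v_13(x) ≥ 0} and ℤ_13^× = {x ∈ ℤ_13 : v_13(x) = 0}. Here v_13(325/46) = v_13(num) − v_13(den) = 1; compare against these criteria.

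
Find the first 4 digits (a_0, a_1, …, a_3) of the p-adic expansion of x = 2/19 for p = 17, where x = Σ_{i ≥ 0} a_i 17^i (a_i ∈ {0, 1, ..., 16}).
(a_0, …, a_3) = (1, 8, 4, 6)

v_17(2/19) = 0 (numerator and denominator both coprime to 17), so x ∈ ℤ_17^×. Compute digits iteratively via a_i = x_i mod 17, x_{i+1} = (x_i − a_i)/17, with x_0 = x:
  x_0 = 2/19;  a_0 = 1;  x_1 = (x_0 − 1)/17 = -1/19
  x_1 = -1/19;  a_1 = 8;  x_2 = (x_1 − 8)/17 = -9/19
  x_2 = -9/19;  a_2 = 4;  x_3 = (x_2 − 4)/17 = -5/19
  x_3 = -5/19;  a_3 = 6;  x_4 = (x_3 − 6)/17 = -7/19
Digits: (1, 8, 4, 6).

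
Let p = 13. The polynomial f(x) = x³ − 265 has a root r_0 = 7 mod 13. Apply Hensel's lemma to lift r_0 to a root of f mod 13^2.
r_1 = 72 (mod 169)

Hensel: r_{i+1} = r_i − f(r_i)/f′(r_i) mod 13^{i+2}, where f′(x) = 3x². Iterate:
  r_0 = 7 (mod 13)
  r_1 = 72 (mod 169)
Final: r = 72 with f(r) ≡ 0 mod 13^2.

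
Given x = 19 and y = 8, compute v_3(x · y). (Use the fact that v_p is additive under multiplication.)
v_3(152) = 0

v_p(x) = 0 (factor: 19 = 3^0 · 19); v_p(y) = 0 (factor: 8 = 3^0 · 8). Additivity: v_p(xy) = v_p(x) + v_p(y) = 0 + 0 = 0. (Direct check: xy = 152 = 3^0 · (152).)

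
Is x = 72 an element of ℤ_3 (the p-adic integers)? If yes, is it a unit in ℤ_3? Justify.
x ∈ ℤ_3 but not a unit; v_3(x) = 2 > 0

ℤ_3 = {x ∈ ℚ_3 : v_3(x) ≥ 0} and ℤ_3^× = {x ∈ ℤ_3 : v_3(x) = 0}. Here v_3(72) = v_3(num) − v_3(den) = 2; compare against these criteria.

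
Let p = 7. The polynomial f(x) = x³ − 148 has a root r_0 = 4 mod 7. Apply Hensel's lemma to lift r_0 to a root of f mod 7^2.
r_1 = 18 (mod 49)

Hensel: r_{i+1} = r_i − f(r_i)/f′(r_i) mod 7^{i+2}, where f′(x) = 3x². Iterate:
  r_0 = 4 (mod 7)
  r_1 = 18 (mod 49)
Final: r = 18 with f(r) ≡ 0 mod 7^2.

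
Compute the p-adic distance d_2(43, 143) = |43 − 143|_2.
d_2(43, 143) = 1/4

Step 1 — x − y = 43 − 143 = -100. Step 2 — v_2(-100) = 2 (factor: -100 = −(2^2 · 25); the sign does not affect v_p). Step 3 — |x − y|_2 = 2^{-2} = 1/4.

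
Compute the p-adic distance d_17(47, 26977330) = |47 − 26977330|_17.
d_17(47, 26977330) = 1/1419857

Step 1 — x − y = 47 − 26977330 = -26977283. Step 2 — v_17(-26977283) = 5 (factor: -26977283 = −(17^5 · 19); the sign does not affect v_p). Step 3 — |x − y|_17 = 17^{-5} = 1/1419857.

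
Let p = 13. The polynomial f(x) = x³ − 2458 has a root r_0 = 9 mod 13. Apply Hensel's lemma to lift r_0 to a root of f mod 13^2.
r_1 = 126 (mod 169)

Hensel: r_{i+1} = r_i − f(r_i)/f′(r_i) mod 13^{i+2}, where f′(x) = 3x². Iterate:
  r_0 = 9 (mod 13)
  r_1 = 126 (mod 169)
Final: r = 126 with f(r) ≡ 0 mod 13^2.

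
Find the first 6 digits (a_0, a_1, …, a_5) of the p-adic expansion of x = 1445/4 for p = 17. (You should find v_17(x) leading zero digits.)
(a_0, …, a_5) = (0, 0, 14, 12, 12, 12)

v_17(1445/4) = 2, so a_0 = ... = a_1 = 0. Factor out: x = 17^2 · u with u = 5/4 a unit in ℤ_17. Expand u iteratively via a_{v+i} = u_i mod 17, u_{i+1} = (u_i − a_{v+i})/17:
  u_0 = 5/4;  a_2 = 14;  u_1 = (u_0 − 14)/17 = -3/4
  u_1 = -3/4;  a_3 = 12;  u_2 = (u_1 − 12)/17 = -3/4
  u_2 = -3/4;  a_4 = 12;  u_3 = (u_2 − 12)/17 = -3/4
  u_3 = -3/4;  a_5 = 12;  u_4 = (u_3 − 12)/17 = -3/4
Digits: (0, 0, 14, 12, 12, 12).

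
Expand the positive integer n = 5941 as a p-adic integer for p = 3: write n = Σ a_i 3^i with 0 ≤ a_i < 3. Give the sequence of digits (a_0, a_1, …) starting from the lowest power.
(a_0, a_1, …) = (1, 0, 0, 1, 1, 0, 2, 2)

Repeated division by 3 gives the digits low-to-high: 5941 = 1 + 1·3^3 + 1·3^4 + 2·3^6 + 2·3^7. Digit sequence: (1, 0, 0, 1, 1, 0, 2, 2).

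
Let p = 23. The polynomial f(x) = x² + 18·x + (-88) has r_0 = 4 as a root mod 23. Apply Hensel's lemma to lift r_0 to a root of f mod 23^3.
r_2 = 4 (mod 12167)

Hensel: r_{i+1} = r_i − f(r_i)·(f′(r_i))^{-1} mod 23^{i+2}, f′(x) = 2x + 18. Iterate:
  r_0 = 4 (mod 23)
  r_1 = 4 (mod 529)
  r_2 = 4 (mod 12167)
Final: r = 4 satisfies f(r) ≡ 0 mod 23^3.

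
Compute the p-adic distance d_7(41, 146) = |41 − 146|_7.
d_7(41, 146) = 1/7

Step 1 — x − y = 41 − 146 = -105. Step 2 — v_7(-105) = 1 (factor: -105 = −(7^1 · 15); the sign does not affect v_p). Step 3 — |x − y|_7 = 7^{-1} = 1/7.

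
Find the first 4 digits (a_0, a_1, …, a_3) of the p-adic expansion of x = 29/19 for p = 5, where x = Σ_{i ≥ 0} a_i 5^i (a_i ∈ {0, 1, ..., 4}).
(a_0, …, a_3) = (1, 3, 1, 1)

v_5(29/19) = 0 (numerator and denominator both coprime to 5), so x ∈ ℤ_5^×. Compute digits iteratively via a_i = x_i mod 5, x_{i+1} = (x_i − a_i)/5, with x_0 = x:
  x_0 = 29/19;  a_0 = 1;  x_1 = (x_0 − 1)/5 = 2/19
  x_1 = 2/19;  a_1 = 3;  x_2 = (x_1 − 3)/5 = -11/19
  x_2 = -11/19;  a_2 = 1;  x_3 = (x_2 − 1)/5 = -6/19
  x_3 = -6/19;  a_3 = 1;  x_4 = (x_3 − 1)/5 = -5/19
Digits: (1, 3, 1, 1).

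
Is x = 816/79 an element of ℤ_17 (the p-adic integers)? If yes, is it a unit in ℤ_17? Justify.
x ∈ ℤ_17 but not a unit; v_17(x) = 1 > 0

ℤ_17 = {x ∈ ℚ_17 : v_17(x) ≥ 0} and ℤ_17^× = {x ∈ ℤ_17 : v_17(x) = 0}. Here v_17(816/79) = v_17(num) − v_17(den) = 1; compare against these criteria.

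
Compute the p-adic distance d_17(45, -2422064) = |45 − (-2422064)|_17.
d_17(45, -2422064) = 1/83521

Step 1 — x − y = 45 − (-2422064) = 2422109. Step 2 — v_17(2422109) = 4 (factor: 2422109 = (17^4 · 29); the sign does not affect v_p). Step 3 — |x − y|_17 = 17^{-4} = 1/83521.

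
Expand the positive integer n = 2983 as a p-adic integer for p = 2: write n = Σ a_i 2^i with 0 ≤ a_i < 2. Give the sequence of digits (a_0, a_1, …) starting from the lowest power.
(a_0, a_1, …) = (1, 1, 1, 0, 0, 1, 0, 1, 1, 1, 0, 1)

Repeated division by 2 gives the digits low-to-high: 2983 = 1 + 1·2^1 + 1·2^2 + 1·2^5 + 1·2^7 + 1·2^8 + 1·2^9 + 1·2^11. Digit sequence: (1, 1, 1, 0, 0, 1, 0, 1, 1, 1, 0, 1).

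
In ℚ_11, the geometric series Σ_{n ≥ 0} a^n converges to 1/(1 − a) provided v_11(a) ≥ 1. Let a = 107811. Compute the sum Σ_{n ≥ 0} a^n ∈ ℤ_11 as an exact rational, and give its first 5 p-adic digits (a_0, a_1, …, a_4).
Σ a^n = 1/(1 − a) = -1/107810;  first 5 digits = (1, 0, 0, 4, 7)

v_11(a) = 3 ≥ 1, so the series converges in ℤ_11 to 1/(1 − a) = 1/(1 − 107811) = -1/107810. Expand this rational in ℤ_11: compute digits iteratively via d_i = x_i mod 11, x_{i+1} = (x_i − d_i)/11. The first 5 digits are (1, 0, 0, 4, 7).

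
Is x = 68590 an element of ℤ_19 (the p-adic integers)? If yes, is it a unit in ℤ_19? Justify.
x ∈ ℤ_19 but not a unit; v_19(x) = 3 > 0

ℤ_19 = {x ∈ ℚ_19 : v_19(x) ≥ 0} and ℤ_19^× = {x ∈ ℤ_19 : v_19(x) = 0}. Here v_19(68590) = v_19(num) − v_19(den) = 3; compare against these criteria.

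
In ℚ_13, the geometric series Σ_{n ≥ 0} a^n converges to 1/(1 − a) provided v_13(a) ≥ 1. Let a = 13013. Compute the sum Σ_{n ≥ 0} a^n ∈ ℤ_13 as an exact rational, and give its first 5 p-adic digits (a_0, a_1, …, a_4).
Σ a^n = 1/(1 − a) = -1/13012;  first 5 digits = (1, 0, 12, 5, 1)

v_13(a) = 2 ≥ 1, so the series converges in ℤ_13 to 1/(1 − a) = 1/(1 − 13013) = -1/13012. Expand this rational in ℤ_13: compute digits iteratively via d_i = x_i mod 13, x_{i+1} = (x_i − d_i)/13. The first 5 digits are (1, 0, 12, 5, 1).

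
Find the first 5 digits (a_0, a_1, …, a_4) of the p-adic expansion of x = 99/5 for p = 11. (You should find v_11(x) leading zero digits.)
(a_0, …, a_4) = (0, 4, 2, 2, 2)

v_11(99/5) = 1, so a_0 = ... = a_0 = 0. Factor out: x = 11^1 · u with u = 9/5 a unit in ℤ_11. Expand u iteratively via a_{v+i} = u_i mod 11, u_{i+1} = (u_i − a_{v+i})/11:
  u_0 = 9/5;  a_1 = 4;  u_1 = (u_0 − 4)/11 = -1/5
  u_1 = -1/5;  a_2 = 2;  u_2 = (u_1 − 2)/11 = -1/5
  u_2 = -1/5;  a_3 = 2;  u_3 = (u_2 − 2)/11 = -1/5
  u_3 = -1/5;  a_4 = 2;  u_4 = (u_3 − 2)/11 = -1/5
Digits: (0, 4, 2, 2, 2).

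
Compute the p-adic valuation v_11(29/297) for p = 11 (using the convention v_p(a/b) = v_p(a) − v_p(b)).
v_11(29/297) = -1

Factor powers of 11 from the numerator and denominator of the reduced fraction: 29 = 11^0 · 29 and 297 = 11^1 · 27. Apply v_p(a/b) = v_p(a) − v_p(b): v_11(29/297) = 0 − 1 = -1.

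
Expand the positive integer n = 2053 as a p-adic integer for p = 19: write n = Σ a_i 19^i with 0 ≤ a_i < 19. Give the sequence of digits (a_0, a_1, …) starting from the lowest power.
(a_0, a_1, …) = (1, 13, 5)

Repeated division by 19 gives the digits low-to-high: 2053 = 1 + 13·19^1 + 5·19^2. Digit sequence: (1, 13, 5).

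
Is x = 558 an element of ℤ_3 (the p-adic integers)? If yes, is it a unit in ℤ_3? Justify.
x ∈ ℤ_3 but not a unit; v_3(x) = 2 > 0

ℤ_3 = {x ∈ ℚ_3 : v_3(x) ≥ 0} and ℤ_3^× = {x ∈ ℤ_3 : v_3(x) = 0}. Here v_3(558) = v_3(num) − v_3(den) = 2; compare against these criteria.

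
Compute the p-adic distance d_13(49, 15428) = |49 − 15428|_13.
d_13(49, 15428) = 1/2197

Step 1 — x − y = 49 − 15428 = -15379. Step 2 — v_13(-15379) = 3 (factor: -15379 = −(13^3 · 7); the sign does not affect v_p). Step 3 — |x − y|_13 = 13^{-3} = 1/2197.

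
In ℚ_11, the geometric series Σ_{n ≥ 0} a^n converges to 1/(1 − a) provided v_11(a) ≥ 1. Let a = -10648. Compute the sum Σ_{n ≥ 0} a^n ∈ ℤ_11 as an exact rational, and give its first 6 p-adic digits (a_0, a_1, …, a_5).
Σ a^n = 1/(1 − a) = 1/10649;  first 6 digits = (1, 0, 0, 3, 10, 10)

v_11(a) = 3 ≥ 1, so the series converges in ℤ_11 to 1/(1 − a) = 1/(1 − (-10648)) = 1/10649. Expand this rational in ℤ_11: compute digits iteratively via d_i = x_i mod 11, x_{i+1} = (x_i − d_i)/11. The first 6 digits are (1, 0, 0, 3, 10, 10).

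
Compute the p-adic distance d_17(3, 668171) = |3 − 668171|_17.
d_17(3, 668171) = 1/83521

Step 1 — x − y = 3 − 668171 = -668168. Step 2 — v_17(-668168) = 4 (factor: -668168 = −(17^4 · 8); the sign does not affect v_p). Step 3 — |x − y|_17 = 17^{-4} = 1/83521.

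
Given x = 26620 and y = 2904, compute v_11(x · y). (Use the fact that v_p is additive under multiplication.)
v_11(77304480) = 5

v_p(x) = 3 (factor: 26620 = 11^3 · 20); v_p(y) = 2 (factor: 2904 = 11^2 · 24). Additivity: v_p(xy) = v_p(x) + v_p(y) = 3 + 2 = 5. (Direct check: xy = 77304480 = 11^5 · (480).)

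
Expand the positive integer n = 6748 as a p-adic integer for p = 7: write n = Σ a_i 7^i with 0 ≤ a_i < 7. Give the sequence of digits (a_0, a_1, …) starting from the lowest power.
(a_0, a_1, …) = (0, 5, 4, 5, 2)

Repeated division by 7 gives the digits low-to-high: 6748 = 5·7^1 + 4·7^2 + 5·7^3 + 2·7^4. Digit sequence: (0, 5, 4, 5, 2).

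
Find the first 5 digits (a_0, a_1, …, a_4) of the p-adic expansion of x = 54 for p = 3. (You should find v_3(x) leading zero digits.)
(a_0, …, a_4) = (0, 0, 0, 2, 0)

v_3(54) = 3, so a_0 = ... = a_2 = 0. Factor out: x = 3^3 · u with u = 2 a unit in ℤ_3. Expand u iteratively via a_{v+i} = u_i mod 3, u_{i+1} = (u_i − a_{v+i})/3:
  u_0 = 2;  a_3 = 2;  u_1 = (u_0 − 2)/3 = 0
  u_1 = 0;  a_4 = 0;  u_2 = (u_1 − 0)/3 = 0
Digits: (0, 0, 0, 2, 0).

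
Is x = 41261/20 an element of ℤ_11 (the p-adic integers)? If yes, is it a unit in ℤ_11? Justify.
x ∈ ℤ_11 but not a unit; v_11(x) = 3 > 0

ℤ_11 = {x ∈ ℚ_11 : v_11(x) ≥ 0} and ℤ_11^× = {x ∈ ℤ_11 : v_11(x) = 0}. Here v_11(41261/20) = v_11(num) − v_11(den) = 3; compare against these criteria.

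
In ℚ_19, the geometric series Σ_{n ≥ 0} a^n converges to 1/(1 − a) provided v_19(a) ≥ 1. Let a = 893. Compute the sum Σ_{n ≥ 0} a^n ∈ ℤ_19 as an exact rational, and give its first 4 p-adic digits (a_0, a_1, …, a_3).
Σ a^n = 1/(1 − a) = -1/892;  first 4 digits = (1, 9, 7, 9)

v_19(a) = 1 ≥ 1, so the series converges in ℤ_19 to 1/(1 − a) = 1/(1 − 893) = -1/892. Expand this rational in ℤ_19: compute digits iteratively via d_i = x_i mod 19, x_{i+1} = (x_i − d_i)/19. The first 4 digits are (1, 9, 7, 9).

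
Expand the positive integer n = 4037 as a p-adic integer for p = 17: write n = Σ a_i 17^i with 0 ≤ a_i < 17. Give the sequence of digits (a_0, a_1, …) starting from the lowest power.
(a_0, a_1, …) = (8, 16, 13)

Repeated division by 17 gives the digits low-to-high: 4037 = 8 + 16·17^1 + 13·17^2. Digit sequence: (8, 16, 13).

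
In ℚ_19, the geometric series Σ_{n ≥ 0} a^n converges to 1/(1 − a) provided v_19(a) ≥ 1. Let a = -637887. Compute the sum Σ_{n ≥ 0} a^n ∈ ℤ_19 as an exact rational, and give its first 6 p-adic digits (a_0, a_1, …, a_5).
Σ a^n = 1/(1 − a) = 1/637888;  first 6 digits = (1, 0, 0, 2, 14, 18)

v_19(a) = 3 ≥ 1, so the series converges in ℤ_19 to 1/(1 − a) = 1/(1 − (-637887)) = 1/637888. Expand this rational in ℤ_19: compute digits iteratively via d_i = x_i mod 19, x_{i+1} = (x_i − d_i)/19. The first 6 digits are (1, 0, 0, 2, 14, 18).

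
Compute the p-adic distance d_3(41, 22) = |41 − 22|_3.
d_3(41, 22) = 1

Step 1 — x − y = 41 − 22 = 19. Step 2 — v_3(19) = 0 (factor: 19 = (3^0 · 19); the sign does not affect v_p). Step 3 — |x − y|_3 = 3^{0} = 1.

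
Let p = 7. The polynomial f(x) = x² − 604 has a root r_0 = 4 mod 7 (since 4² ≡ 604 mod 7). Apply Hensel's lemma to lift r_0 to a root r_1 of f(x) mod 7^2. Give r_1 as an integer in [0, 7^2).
r_1 = 4 (mod 49)

Hensel's recurrence: r_{i+1} = r_i − f(r_i)·(f′(r_i))^{-1} mod 7^{i+2}, with f′(x) = 2x. Iterate:
  r_0 = 4 (mod 7)
  r_1 = 4 (mod 49)
Final: r_1 = 4, and one checks f(r_1) ≡ 0 mod 7^2.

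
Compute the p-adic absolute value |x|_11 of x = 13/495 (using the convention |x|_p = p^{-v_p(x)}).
|13/495|_11 = 11

Step 1 — compute v_11(x) by factoring powers of 11 out of the numerator and denominator: v_11(13/495) = -1. Step 2 — apply |x|_p = p^{-v_p(x)} = 11^{1} = 11.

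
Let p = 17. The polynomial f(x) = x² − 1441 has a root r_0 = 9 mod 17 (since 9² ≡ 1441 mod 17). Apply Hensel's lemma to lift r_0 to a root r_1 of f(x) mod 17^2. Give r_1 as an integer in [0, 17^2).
r_1 = 213 (mod 289)

Hensel's recurrence: r_{i+1} = r_i − f(r_i)·(f′(r_i))^{-1} mod 17^{i+2}, with f′(x) = 2x. Iterate:
  r_0 = 9 (mod 17)
  r_1 = 213 (mod 289)
Final: r_1 = 213, and one checks f(r_1) ≡ 0 mod 17^2.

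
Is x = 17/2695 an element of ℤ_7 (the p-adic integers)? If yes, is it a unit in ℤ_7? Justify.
x ∉ ℤ_7 (v_7(x) = -2 < 0)

ℤ_7 = {x ∈ ℚ_7 : v_7(x) ≥ 0} and ℤ_7^× = {x ∈ ℤ_7 : v_7(x) = 0}. Here v_7(17/2695) = v_7(num) − v_7(den) = -2; compare against these criteria.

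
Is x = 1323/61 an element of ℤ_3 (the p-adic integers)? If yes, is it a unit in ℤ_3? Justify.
x ∈ ℤ_3 but not a unit; v_3(x) = 3 > 0

ℤ_3 = {x ∈ ℚ_3 : v_3(x) ≥ 0} and ℤ_3^× = {x ∈ ℤ_3 : v_3(x) = 0}. Here v_3(1323/61) = v_3(num) − v_3(den) = 3; compare against these criteria.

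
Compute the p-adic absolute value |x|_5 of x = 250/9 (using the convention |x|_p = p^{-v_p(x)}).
|250/9|_5 = 1/125

Step 1 — compute v_5(x) by factoring powers of 5 out of the numerator and denominator: v_5(250/9) = 3. Step 2 — apply |x|_p = p^{-v_p(x)} = 5^{-3} = 1/125.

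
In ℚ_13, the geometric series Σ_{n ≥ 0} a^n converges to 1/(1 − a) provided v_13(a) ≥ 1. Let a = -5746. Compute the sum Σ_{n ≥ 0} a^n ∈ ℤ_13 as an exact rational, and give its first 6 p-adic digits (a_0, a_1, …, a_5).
Σ a^n = 1/(1 − a) = 1/5747;  first 6 digits = (1, 0, 5, 10, 11, 10)

v_13(a) = 2 ≥ 1, so the series converges in ℤ_13 to 1/(1 − a) = 1/(1 − (-5746)) = 1/5747. Expand this rational in ℤ_13: compute digits iteratively via d_i = x_i mod 13, x_{i+1} = (x_i − d_i)/13. The first 6 digits are (1, 0, 5, 10, 11, 10).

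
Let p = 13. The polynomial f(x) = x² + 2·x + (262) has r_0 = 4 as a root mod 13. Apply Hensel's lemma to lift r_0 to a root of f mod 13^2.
r_1 = 43 (mod 169)

Hensel: r_{i+1} = r_i − f(r_i)·(f′(r_i))^{-1} mod 13^{i+2}, f′(x) = 2x + 2. Iterate:
  r_0 = 4 (mod 13)
  r_1 = 43 (mod 169)
Final: r = 43 satisfies f(r) ≡ 0 mod 13^2.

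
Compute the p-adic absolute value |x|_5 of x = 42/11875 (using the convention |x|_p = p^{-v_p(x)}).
|42/11875|_5 = 625

Step 1 — compute v_5(x) by factoring powers of 5 out of the numerator and denominator: v_5(42/11875) = -4. Step 2 — apply |x|_p = p^{-v_p(x)} = 5^{4} = 625.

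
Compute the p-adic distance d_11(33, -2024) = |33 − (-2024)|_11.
d_11(33, -2024) = 1/121

Step 1 — x − y = 33 − (-2024) = 2057. Step 2 — v_11(2057) = 2 (factor: 2057 = (11^2 · 17); the sign does not affect v_p). Step 3 — |x − y|_11 = 11^{-2} = 1/121.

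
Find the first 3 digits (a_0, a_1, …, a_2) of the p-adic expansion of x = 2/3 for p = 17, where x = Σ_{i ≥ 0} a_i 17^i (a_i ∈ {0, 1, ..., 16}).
(a_0, …, a_2) = (12, 5, 11)

v_17(2/3) = 0 (numerator and denominator both coprime to 17), so x ∈ ℤ_17^×. Compute digits iteratively via a_i = x_i mod 17, x_{i+1} = (x_i − a_i)/17, with x_0 = x:
  x_0 = 2/3;  a_0 = 12;  x_1 = (x_0 − 12)/17 = -2/3
  x_1 = -2/3;  a_1 = 5;  x_2 = (x_1 − 5)/17 = -1/3
  x_2 = -1/3;  a_2 = 11;  x_3 = (x_2 − 11)/17 = -2/3
Digits: (12, 5, 11).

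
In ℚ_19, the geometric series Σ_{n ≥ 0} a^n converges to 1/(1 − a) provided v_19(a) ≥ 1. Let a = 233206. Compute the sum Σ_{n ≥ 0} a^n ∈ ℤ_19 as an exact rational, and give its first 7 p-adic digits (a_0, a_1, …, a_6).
Σ a^n = 1/(1 − a) = -1/233205;  first 7 digits = (1, 0, 0, 15, 1, 0, 16)

v_19(a) = 3 ≥ 1, so the series converges in ℤ_19 to 1/(1 − a) = 1/(1 − 233206) = -1/233205. Expand this rational in ℤ_19: compute digits iteratively via d_i = x_i mod 19, x_{i+1} = (x_i − d_i)/19. The first 7 digits are (1, 0, 0, 15, 1, 0, 16).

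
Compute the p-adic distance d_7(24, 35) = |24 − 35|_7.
d_7(24, 35) = 1

Step 1 — x − y = 24 − 35 = -11. Step 2 — v_7(-11) = 0 (factor: -11 = −(7^0 · 11); the sign does not affect v_p). Step 3 — |x − y|_7 = 7^{0} = 1.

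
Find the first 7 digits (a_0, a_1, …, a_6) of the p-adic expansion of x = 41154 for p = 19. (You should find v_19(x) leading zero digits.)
(a_0, …, a_6) = (0, 0, 0, 6, 0, 0, 0)

v_19(41154) = 3, so a_0 = ... = a_2 = 0. Factor out: x = 19^3 · u with u = 6 a unit in ℤ_19. Expand u iteratively via a_{v+i} = u_i mod 19, u_{i+1} = (u_i − a_{v+i})/19:
  u_0 = 6;  a_3 = 6;  u_1 = (u_0 − 6)/19 = 0
  u_1 = 0;  a_4 = 0;  u_2 = (u_1 − 0)/19 = 0
  u_2 = 0;  a_5 = 0;  u_3 = (u_2 − 0)/19 = 0
  u_3 = 0;  a_6 = 0;  u_4 = (u_3 − 0)/19 = 0
Digits: (0, 0, 0, 6, 0, 0, 0).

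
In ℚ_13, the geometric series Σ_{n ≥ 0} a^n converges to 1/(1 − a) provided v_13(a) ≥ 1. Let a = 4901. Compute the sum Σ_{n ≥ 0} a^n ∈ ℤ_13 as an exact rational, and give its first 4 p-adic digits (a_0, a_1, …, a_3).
Σ a^n = 1/(1 − a) = -1/4900;  first 4 digits = (1, 0, 3, 2)

v_13(a) = 2 ≥ 1, so the series converges in ℤ_13 to 1/(1 − a) = 1/(1 − 4901) = -1/4900. Expand this rational in ℤ_13: compute digits iteratively via d_i = x_i mod 13, x_{i+1} = (x_i − d_i)/13. The first 4 digits are (1, 0, 3, 2).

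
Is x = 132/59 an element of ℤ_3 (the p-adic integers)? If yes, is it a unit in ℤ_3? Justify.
x ∈ ℤ_3 but not a unit; v_3(x) = 1 > 0

ℤ_3 = {x ∈ ℚ_3 : v_3(x) ≥ 0} and ℤ_3^× = {x ∈ ℤ_3 : v_3(x) = 0}. Here v_3(132/59) = v_3(num) − v_3(den) = 1; compare against these criteria.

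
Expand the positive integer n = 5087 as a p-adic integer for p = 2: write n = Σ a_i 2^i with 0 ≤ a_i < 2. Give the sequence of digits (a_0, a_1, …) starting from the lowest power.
(a_0, a_1, …) = (1, 1, 1, 1, 1, 0, 1, 1, 1, 1, 0, 0, 1)

Repeated division by 2 gives the digits low-to-high: 5087 = 1 + 1·2^1 + 1·2^2 + 1·2^3 + 1·2^4 + 1·2^6 + 1·2^7 + 1·2^8 + 1·2^9 + 1·2^12. Digit sequence: (1, 1, 1, 1, 1, 0, 1, 1, 1, 1, 0, 0, 1).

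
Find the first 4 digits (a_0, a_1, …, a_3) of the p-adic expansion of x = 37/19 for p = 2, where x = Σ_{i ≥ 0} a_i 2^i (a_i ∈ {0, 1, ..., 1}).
(a_0, …, a_3) = (1, 1, 1, 0)

v_2(37/19) = 0 (numerator and denominator both coprime to 2), so x ∈ ℤ_2^×. Compute digits iteratively via a_i = x_i mod 2, x_{i+1} = (x_i − a_i)/2, with x_0 = x:
  x_0 = 37/19;  a_0 = 1;  x_1 = (x_0 − 1)/2 = 9/19
  x_1 = 9/19;  a_1 = 1;  x_2 = (x_1 − 1)/2 = -5/19
  x_2 = -5/19;  a_2 = 1;  x_3 = (x_2 − 1)/2 = -12/19
  x_3 = -12/19;  a_3 = 0;  x_4 = (x_3 − 0)/2 = -6/19
Digits: (1, 1, 1, 0).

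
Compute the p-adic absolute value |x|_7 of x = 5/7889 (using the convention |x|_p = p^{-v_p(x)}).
|5/7889|_7 = 343

Step 1 — compute v_7(x) by factoring powers of 7 out of the numerator and denominator: v_7(5/7889) = -3. Step 2 — apply |x|_p = p^{-v_p(x)} = 7^{3} = 343.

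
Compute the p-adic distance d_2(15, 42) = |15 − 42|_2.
d_2(15, 42) = 1

Step 1 — x − y = 15 − 42 = -27. Step 2 — v_2(-27) = 0 (factor: -27 = −(2^0 · 27); the sign does not affect v_p). Step 3 — |x − y|_2 = 2^{0} = 1.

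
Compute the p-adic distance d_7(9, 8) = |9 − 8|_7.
d_7(9, 8) = 1

Step 1 — x − y = 9 − 8 = 1. Step 2 — v_7(1) = 0 (factor: 1 = (7^0 · 1); the sign does not affect v_p). Step 3 — |x − y|_7 = 7^{0} = 1.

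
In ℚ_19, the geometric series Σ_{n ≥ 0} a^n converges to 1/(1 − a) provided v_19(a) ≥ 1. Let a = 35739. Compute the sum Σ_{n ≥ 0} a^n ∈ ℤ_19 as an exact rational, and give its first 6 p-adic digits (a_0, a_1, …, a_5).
Σ a^n = 1/(1 − a) = -1/35738;  first 6 digits = (1, 0, 4, 5, 16, 2)

v_19(a) = 2 ≥ 1, so the series converges in ℤ_19 to 1/(1 − a) = 1/(1 − 35739) = -1/35738. Expand this rational in ℤ_19: compute digits iteratively via d_i = x_i mod 19, x_{i+1} = (x_i − d_i)/19. The first 6 digits are (1, 0, 4, 5, 16, 2).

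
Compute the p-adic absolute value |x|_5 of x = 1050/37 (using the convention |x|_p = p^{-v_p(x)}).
|1050/37|_5 = 1/25

Step 1 — compute v_5(x) by factoring powers of 5 out of the numerator and denominator: v_5(1050/37) = 2. Step 2 — apply |x|_p = p^{-v_p(x)} = 5^{-2} = 1/25.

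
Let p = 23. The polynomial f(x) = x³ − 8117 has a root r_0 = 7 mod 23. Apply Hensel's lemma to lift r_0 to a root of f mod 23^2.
r_1 = 283 (mod 529)

Hensel: r_{i+1} = r_i − f(r_i)/f′(r_i) mod 23^{i+2}, where f′(x) = 3x². Iterate:
  r_0 = 7 (mod 23)
  r_1 = 283 (mod 529)
Final: r = 283 with f(r) ≡ 0 mod 23^2.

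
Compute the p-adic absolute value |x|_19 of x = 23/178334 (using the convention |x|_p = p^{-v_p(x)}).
|23/178334|_19 = 6859

Step 1 — compute v_19(x) by factoring powers of 19 out of the numerator and denominator: v_19(23/178334) = -3. Step 2 — apply |x|_p = p^{-v_p(x)} = 19^{3} = 6859.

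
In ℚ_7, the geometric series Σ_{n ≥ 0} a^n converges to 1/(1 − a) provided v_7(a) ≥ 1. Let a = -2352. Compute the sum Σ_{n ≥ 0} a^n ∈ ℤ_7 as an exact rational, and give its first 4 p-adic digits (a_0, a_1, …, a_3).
Σ a^n = 1/(1 − a) = 1/2353;  first 4 digits = (1, 0, 1, 0)

v_7(a) = 2 ≥ 1, so the series converges in ℤ_7 to 1/(1 − a) = 1/(1 − (-2352)) = 1/2353. Expand this rational in ℤ_7: compute digits iteratively via d_i = x_i mod 7, x_{i+1} = (x_i − d_i)/7. The first 4 digits are (1, 0, 1, 0).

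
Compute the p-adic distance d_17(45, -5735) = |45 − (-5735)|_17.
d_17(45, -5735) = 1/289

Step 1 — x − y = 45 − (-5735) = 5780. Step 2 — v_17(5780) = 2 (factor: 5780 = (17^2 · 20); the sign does not affect v_p). Step 3 — |x − y|_17 = 17^{-2} = 1/289.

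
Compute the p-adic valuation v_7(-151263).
v_7(-151263) = 5

v_7(n) is the largest exponent k such that 7^k divides n. Factor out: -151263 = -7^5 · 9. (Sign doesn't affect v_p.) So v_7(-151263) = 5.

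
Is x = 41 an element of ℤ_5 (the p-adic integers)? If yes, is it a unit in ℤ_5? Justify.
x ∈ ℤ_5^× (unit); v_5(x) = 0

ℤ_5 = {x ∈ ℚ_5 : v_5(x) ≥ 0} and ℤ_5^× = {x ∈ ℤ_5 : v_5(x) = 0}. Here v_5(41) = v_5(num) − v_5(den) = 0; compare against these criteria.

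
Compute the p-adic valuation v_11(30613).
v_11(30613) = 3

v_11(n) is the largest exponent k such that 11^k divides n. Factor out: 30613 = 11^3 · 23. (Sign doesn't affect v_p.) So v_11(30613) = 3.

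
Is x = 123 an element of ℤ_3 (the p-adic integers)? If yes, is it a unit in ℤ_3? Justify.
x ∈ ℤ_3 but not a unit; v_3(x) = 1 > 0

ℤ_3 = {x ∈ ℚ_3 : v_3(x) ≥ 0} and ℤ_3^× = {x ∈ ℤ_3 : v_3(x) = 0}. Here v_3(123) = v_3(num) − v_3(den) = 1; compare against these criteria.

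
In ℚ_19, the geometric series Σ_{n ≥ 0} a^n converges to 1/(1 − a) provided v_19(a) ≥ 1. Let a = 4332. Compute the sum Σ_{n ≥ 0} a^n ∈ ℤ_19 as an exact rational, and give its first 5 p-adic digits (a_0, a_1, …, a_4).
Σ a^n = 1/(1 − a) = -1/4331;  first 5 digits = (1, 0, 12, 0, 11)

v_19(a) = 2 ≥ 1, so the series converges in ℤ_19 to 1/(1 − a) = 1/(1 − 4332) = -1/4331. Expand this rational in ℤ_19: compute digits iteratively via d_i = x_i mod 19, x_{i+1} = (x_i − d_i)/19. The first 5 digits are (1, 0, 12, 0, 11).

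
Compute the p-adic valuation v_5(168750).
v_5(168750) = 5

v_5(n) is the largest exponent k such that 5^k divides n. Factor out: 168750 = 5^5 · 54. (Sign doesn't affect v_p.) So v_5(168750) = 5.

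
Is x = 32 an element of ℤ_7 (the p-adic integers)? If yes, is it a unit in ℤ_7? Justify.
x ∈ ℤ_7^× (unit); v_7(x) = 0

ℤ_7 = {x ∈ ℚ_7 : v_7(x) ≥ 0} and ℤ_7^× = {x ∈ ℤ_7 : v_7(x) = 0}. Here v_7(32) = v_7(num) − v_7(den) = 0; compare against these criteria.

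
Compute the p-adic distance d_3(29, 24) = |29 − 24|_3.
d_3(29, 24) = 1

Step 1 — x − y = 29 − 24 = 5. Step 2 — v_3(5) = 0 (factor: 5 = (3^0 · 5); the sign does not affect v_p). Step 3 — |x − y|_3 = 3^{0} = 1.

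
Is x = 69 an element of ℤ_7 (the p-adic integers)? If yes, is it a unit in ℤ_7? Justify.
x ∈ ℤ_7^× (unit); v_7(x) = 0

ℤ_7 = {x ∈ ℚ_7 : v_7(x) ≥ 0} and ℤ_7^× = {x ∈ ℤ_7 : v_7(x) = 0}. Here v_7(69) = v_7(num) − v_7(den) = 0; compare against these criteria.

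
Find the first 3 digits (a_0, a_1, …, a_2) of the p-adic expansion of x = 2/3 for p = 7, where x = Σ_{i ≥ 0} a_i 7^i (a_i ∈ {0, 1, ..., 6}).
(a_0, …, a_2) = (3, 2, 2)

v_7(2/3) = 0 (numerator and denominator both coprime to 7), so x ∈ ℤ_7^×. Compute digits iteratively via a_i = x_i mod 7, x_{i+1} = (x_i − a_i)/7, with x_0 = x:
  x_0 = 2/3;  a_0 = 3;  x_1 = (x_0 − 3)/7 = -1/3
  x_1 = -1/3;  a_1 = 2;  x_2 = (x_1 − 2)/7 = -1/3
  x_2 = -1/3;  a_2 = 2;  x_3 = (x_2 − 2)/7 = -1/3
Digits: (3, 2, 2).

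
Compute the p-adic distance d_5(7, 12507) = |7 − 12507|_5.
d_5(7, 12507) = 1/3125

Step 1 — x − y = 7 − 12507 = -12500. Step 2 — v_5(-12500) = 5 (factor: -12500 = −(5^5 · 4); the sign does not affect v_p). Step 3 — |x − y|_5 = 5^{-5} = 1/3125.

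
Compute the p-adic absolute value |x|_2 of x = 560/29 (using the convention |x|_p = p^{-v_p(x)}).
|560/29|_2 = 1/16

Step 1 — compute v_2(x) by factoring powers of 2 out of the numerator and denominator: v_2(560/29) = 4. Step 2 — apply |x|_p = p^{-v_p(x)} = 2^{-4} = 1/16.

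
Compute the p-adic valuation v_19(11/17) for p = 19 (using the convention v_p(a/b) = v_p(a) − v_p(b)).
v_19(11/17) = 0

Factor powers of 19 from the numerator and denominator of the reduced fraction: 11 = 19^0 · 11 and 17 = 19^0 · 17. Apply v_p(a/b) = v_p(a) − v_p(b): v_19(11/17) = 0 − 0 = 0.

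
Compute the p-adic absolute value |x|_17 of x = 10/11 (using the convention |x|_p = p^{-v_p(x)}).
|10/11|_17 = 1

Step 1 — compute v_17(x) by factoring powers of 17 out of the numerator and denominator: v_17(10/11) = 0. Step 2 — apply |x|_p = p^{-v_p(x)} = 17^{0} = 1.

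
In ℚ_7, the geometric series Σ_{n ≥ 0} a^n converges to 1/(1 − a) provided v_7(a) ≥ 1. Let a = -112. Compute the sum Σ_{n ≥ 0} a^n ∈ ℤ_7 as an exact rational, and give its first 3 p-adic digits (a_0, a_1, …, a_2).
Σ a^n = 1/(1 − a) = 1/113;  first 3 digits = (1, 5, 1)

v_7(a) = 1 ≥ 1, so the series converges in ℤ_7 to 1/(1 − a) = 1/(1 − (-112)) = 1/113. Expand this rational in ℤ_7: compute digits iteratively via d_i = x_i mod 7, x_{i+1} = (x_i − d_i)/7. The first 3 digits are (1, 5, 1).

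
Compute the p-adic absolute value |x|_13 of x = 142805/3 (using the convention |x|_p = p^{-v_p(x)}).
|142805/3|_13 = 1/28561

Step 1 — compute v_13(x) by factoring powers of 13 out of the numerator and denominator: v_13(142805/3) = 4. Step 2 — apply |x|_p = p^{-v_p(x)} = 13^{-4} = 1/28561.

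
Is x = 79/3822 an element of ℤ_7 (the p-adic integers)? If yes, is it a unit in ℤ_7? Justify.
x ∉ ℤ_7 (v_7(x) = -2 < 0)

ℤ_7 = {x ∈ ℚ_7 : v_7(x) ≥ 0} and ℤ_7^× = {x ∈ ℤ_7 : v_7(x) = 0}. Here v_7(79/3822) = v_7(num) − v_7(den) = -2; compare against these criteria.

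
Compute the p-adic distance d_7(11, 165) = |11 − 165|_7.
d_7(11, 165) = 1/7

Step 1 — x − y = 11 − 165 = -154. Step 2 — v_7(-154) = 1 (factor: -154 = −(7^1 · 22); the sign does not affect v_p). Step 3 — |x − y|_7 = 7^{-1} = 1/7.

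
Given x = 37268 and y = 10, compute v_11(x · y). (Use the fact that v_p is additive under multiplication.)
v_11(372680) = 3

v_p(x) = 3 (factor: 37268 = 11^3 · 28); v_p(y) = 0 (factor: 10 = 11^0 · 10). Additivity: v_p(xy) = v_p(x) + v_p(y) = 3 + 0 = 3. (Direct check: xy = 372680 = 11^3 · (280).)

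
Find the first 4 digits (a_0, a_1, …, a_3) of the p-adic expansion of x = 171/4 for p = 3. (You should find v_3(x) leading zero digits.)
(a_0, …, a_3) = (0, 0, 1, 2)

v_3(171/4) = 2, so a_0 = ... = a_1 = 0. Factor out: x = 3^2 · u with u = 19/4 a unit in ℤ_3. Expand u iteratively via a_{v+i} = u_i mod 3, u_{i+1} = (u_i − a_{v+i})/3:
  u_0 = 19/4;  a_2 = 1;  u_1 = (u_0 − 1)/3 = 5/4
  u_1 = 5/4;  a_3 = 2;  u_2 = (u_1 − 2)/3 = -1/4
Digits: (0, 0, 1, 2).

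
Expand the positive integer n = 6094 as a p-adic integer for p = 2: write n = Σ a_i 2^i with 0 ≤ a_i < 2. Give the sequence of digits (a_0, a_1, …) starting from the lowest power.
(a_0, a_1, …) = (0, 1, 1, 1, 0, 0, 1, 1, 1, 1, 1, 0, 1)

Repeated division by 2 gives the digits low-to-high: 6094 = 1·2^1 + 1·2^2 + 1·2^3 + 1·2^6 + 1·2^7 + 1·2^8 + 1·2^9 + 1·2^10 + 1·2^12. Digit sequence: (0, 1, 1, 1, 0, 0, 1, 1, 1, 1, 1, 0, 1).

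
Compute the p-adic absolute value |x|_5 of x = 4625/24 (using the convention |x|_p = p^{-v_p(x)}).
|4625/24|_5 = 1/125

Step 1 — compute v_5(x) by factoring powers of 5 out of the numerator and denominator: v_5(4625/24) = 3. Step 2 — apply |x|_p = p^{-v_p(x)} = 5^{-3} = 1/125.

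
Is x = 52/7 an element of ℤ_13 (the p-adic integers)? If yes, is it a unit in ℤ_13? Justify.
x ∈ ℤ_13 but not a unit; v_13(x) = 1 > 0

ℤ_13 = {x ∈ ℚ_13 : v_13(x) ≥ 0} and ℤ_13^× = {x ∈ ℤ_13 : v_13(x) = 0}. Here v_13(52/7) = v_13(num) − v_13(den) = 1; compare against these criteria.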